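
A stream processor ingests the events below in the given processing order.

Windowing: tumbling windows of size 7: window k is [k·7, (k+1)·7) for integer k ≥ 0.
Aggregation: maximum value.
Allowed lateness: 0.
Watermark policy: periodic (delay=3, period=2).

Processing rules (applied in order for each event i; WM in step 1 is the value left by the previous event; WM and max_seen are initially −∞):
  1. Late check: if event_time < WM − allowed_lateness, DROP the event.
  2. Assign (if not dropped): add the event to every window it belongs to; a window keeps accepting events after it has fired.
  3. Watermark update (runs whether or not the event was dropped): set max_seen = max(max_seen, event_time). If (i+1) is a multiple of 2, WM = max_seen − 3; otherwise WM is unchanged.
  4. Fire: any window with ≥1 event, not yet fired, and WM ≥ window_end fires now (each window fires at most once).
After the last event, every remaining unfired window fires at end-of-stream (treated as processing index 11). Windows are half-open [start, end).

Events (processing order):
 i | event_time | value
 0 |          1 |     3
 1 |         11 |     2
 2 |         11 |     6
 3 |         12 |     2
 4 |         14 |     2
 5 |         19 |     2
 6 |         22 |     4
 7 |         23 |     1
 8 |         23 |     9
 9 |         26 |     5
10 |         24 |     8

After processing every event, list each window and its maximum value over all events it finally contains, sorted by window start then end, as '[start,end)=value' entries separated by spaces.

i=0 t=1 v=3: → [0,7); WM=−∞
i=1 t=11 v=2: → [7,14); WM=8; [0,7) fires=3
i=2 t=11 v=6: → [7,14); WM=8
i=3 t=12 v=2: → [7,14); WM=9
i=4 t=14 v=2: → [14,21); WM=9
i=5 t=19 v=2: → [14,21); WM=16; [7,14) fires=6
i=6 t=22 v=4: → [21,28); WM=16
i=7 t=23 v=1: → [21,28); WM=20
i=8 t=23 v=9: → [21,28); WM=20
i=9 t=26 v=5: → [21,28); WM=23; [14,21) fires=2
i=10 t=24 v=8: → [21,28); WM=23

[0,7)=3 [7,14)=6 [14,21)=2 [21,28)=9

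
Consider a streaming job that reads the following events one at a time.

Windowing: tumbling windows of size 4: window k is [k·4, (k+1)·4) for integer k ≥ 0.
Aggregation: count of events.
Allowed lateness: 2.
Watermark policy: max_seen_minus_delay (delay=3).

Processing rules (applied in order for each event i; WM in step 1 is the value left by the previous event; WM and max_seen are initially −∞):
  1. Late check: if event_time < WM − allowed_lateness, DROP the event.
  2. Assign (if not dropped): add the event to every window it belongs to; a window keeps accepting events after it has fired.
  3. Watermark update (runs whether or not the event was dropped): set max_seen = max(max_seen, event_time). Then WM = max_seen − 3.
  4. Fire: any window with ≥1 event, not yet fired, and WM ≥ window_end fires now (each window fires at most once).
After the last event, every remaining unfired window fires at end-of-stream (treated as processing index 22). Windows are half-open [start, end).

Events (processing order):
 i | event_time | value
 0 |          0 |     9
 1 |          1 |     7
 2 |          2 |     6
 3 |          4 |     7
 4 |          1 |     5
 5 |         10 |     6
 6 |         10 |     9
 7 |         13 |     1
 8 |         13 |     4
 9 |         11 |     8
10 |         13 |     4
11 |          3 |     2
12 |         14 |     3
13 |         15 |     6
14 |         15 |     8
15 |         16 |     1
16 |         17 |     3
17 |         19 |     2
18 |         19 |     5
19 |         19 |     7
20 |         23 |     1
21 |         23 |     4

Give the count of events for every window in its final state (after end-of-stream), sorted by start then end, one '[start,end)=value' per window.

[0,4)=4 [4,8)=1 [8,12)=3 [12,16)=6 [16,20)=5 [20,24)=2

i=0 t=0 v=9: → [0,4); WM=-3
i=1 t=1 v=7: → [0,4); WM=-2
i=2 t=2 v=6: → [0,4); WM=-1
i=3 t=4 v=7: → [4,8); WM=1
i=4 t=1 v=5: → [0,4); WM=1
i=5 t=10 v=6: → [8,12); WM=7; [0,4) fires=4
i=6 t=10 v=9: → [8,12); WM=7
i=7 t=13 v=1: → [12,16); WM=10; [4,8) fires=1
i=8 t=13 v=4: → [12,16); WM=10
i=9 t=11 v=8: → [8,12); WM=10
i=10 t=13 v=4: → [12,16); WM=10
i=11 t=3 v=2: DROP (t<10-2); WM=10
i=12 t=14 v=3: → [12,16); WM=11
i=13 t=15 v=6: → [12,16); WM=12; [8,12) fires=3
i=14 t=15 v=8: → [12,16); WM=12
i=15 t=16 v=1: → [16,20); WM=13
i=16 t=17 v=3: → [16,20); WM=14
i=17 t=19 v=2: → [16,20); WM=16; [12,16) fires=6
i=18 t=19 v=5: → [16,20); WM=16
i=19 t=19 v=7: → [16,20); WM=16
i=20 t=23 v=1: → [20,24); WM=20; [16,20) fires=5
i=21 t=23 v=4: → [20,24); WM=20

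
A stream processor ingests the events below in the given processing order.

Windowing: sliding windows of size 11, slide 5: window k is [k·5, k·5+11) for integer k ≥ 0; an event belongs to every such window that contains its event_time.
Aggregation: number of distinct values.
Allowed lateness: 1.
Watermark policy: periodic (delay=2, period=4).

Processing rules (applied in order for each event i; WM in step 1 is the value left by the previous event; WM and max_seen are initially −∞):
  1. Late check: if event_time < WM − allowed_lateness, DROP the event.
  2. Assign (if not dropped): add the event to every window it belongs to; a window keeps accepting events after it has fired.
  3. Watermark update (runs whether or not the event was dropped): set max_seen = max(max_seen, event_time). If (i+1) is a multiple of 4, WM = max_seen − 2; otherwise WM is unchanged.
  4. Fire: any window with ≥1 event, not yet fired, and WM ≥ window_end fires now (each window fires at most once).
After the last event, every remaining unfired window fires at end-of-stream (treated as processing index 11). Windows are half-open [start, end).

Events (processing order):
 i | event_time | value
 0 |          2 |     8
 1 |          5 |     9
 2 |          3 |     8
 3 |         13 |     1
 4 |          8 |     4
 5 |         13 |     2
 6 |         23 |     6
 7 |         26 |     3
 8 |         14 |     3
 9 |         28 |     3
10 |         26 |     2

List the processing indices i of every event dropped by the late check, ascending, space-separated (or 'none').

i=0 t=2 v=8: → [0,11); WM=−∞
i=1 t=5 v=9: → [5,16),[0,11); WM=−∞
i=2 t=3 v=8: → [0,11); WM=−∞
i=3 t=13 v=1: → [10,21),[5,16); WM=11; [0,11) fires=2
i=4 t=8 v=4: DROP (t<11-1); WM=11
i=5 t=13 v=2: → [10,21),[5,16); WM=11
i=6 t=23 v=6: → [20,31),[15,26); WM=11
i=7 t=26 v=3: → [25,36),[20,31); WM=24; [5,16) fires=3 [10,21) fires=2
i=8 t=14 v=3: DROP (t<24-1); WM=24
i=9 t=28 v=3: → [25,36),[20,31); WM=24
i=10 t=26 v=2: → [25,36),[20,31); WM=24

4 8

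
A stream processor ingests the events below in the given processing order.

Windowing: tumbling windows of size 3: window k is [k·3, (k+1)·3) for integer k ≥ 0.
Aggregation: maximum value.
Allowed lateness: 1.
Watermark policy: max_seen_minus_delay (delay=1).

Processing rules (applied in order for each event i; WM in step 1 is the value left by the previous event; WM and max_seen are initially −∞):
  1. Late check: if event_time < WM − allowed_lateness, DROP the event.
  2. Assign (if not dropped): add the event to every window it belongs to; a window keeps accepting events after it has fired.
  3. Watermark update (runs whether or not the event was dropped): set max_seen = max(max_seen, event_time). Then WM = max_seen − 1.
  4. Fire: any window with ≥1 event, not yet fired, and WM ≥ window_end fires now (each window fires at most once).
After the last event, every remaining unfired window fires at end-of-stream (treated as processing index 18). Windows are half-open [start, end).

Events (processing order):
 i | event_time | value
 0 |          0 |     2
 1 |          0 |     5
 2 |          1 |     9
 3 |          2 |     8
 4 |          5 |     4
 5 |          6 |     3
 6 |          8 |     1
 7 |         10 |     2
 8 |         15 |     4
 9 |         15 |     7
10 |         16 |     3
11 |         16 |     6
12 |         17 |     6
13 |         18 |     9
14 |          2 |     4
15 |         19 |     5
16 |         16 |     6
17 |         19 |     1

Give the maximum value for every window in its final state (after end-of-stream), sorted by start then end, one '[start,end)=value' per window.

i=0 t=0 v=2: → [0,3); WM=-1
i=1 t=0 v=5: → [0,3); WM=-1
i=2 t=1 v=9: → [0,3); WM=0
i=3 t=2 v=8: → [0,3); WM=1
i=4 t=5 v=4: → [3,6); WM=4; [0,3) fires=9
i=5 t=6 v=3: → [6,9); WM=5
i=6 t=8 v=1: → [6,9); WM=7; [3,6) fires=4
i=7 t=10 v=2: → [9,12); WM=9; [6,9) fires=3
i=8 t=15 v=4: → [15,18); WM=14; [9,12) fires=2
i=9 t=15 v=7: → [15,18); WM=14
i=10 t=16 v=3: → [15,18); WM=15
i=11 t=16 v=6: → [15,18); WM=15
i=12 t=17 v=6: → [15,18); WM=16
i=13 t=18 v=9: → [18,21); WM=17
i=14 t=2 v=4: DROP (t<17-1); WM=17
i=15 t=19 v=5: → [18,21); WM=18; [15,18) fires=7
i=16 t=16 v=6: DROP (t<18-1); WM=18
i=17 t=19 v=1: → [18,21); WM=18

[0,3)=9 [3,6)=4 [6,9)=3 [9,12)=2 [15,18)=7 [18,21)=9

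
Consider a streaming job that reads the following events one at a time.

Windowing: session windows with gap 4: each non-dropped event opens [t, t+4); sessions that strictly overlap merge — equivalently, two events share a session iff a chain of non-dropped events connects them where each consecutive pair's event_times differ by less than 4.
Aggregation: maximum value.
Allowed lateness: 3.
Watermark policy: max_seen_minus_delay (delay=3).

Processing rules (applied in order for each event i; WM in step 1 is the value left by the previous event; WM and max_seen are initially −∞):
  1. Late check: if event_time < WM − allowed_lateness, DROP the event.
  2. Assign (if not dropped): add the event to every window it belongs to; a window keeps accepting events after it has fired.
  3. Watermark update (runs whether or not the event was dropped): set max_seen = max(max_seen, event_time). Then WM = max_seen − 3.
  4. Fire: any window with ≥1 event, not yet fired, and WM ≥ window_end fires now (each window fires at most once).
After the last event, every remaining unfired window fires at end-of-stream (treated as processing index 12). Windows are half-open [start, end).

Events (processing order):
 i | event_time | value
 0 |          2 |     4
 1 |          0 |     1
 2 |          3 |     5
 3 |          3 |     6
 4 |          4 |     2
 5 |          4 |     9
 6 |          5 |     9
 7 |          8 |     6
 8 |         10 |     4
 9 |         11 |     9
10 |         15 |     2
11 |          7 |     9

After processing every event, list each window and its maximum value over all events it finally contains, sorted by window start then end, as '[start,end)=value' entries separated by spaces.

[0,15)=9 [15,19)=2

i=0 t=2 v=4: → [2,6); WM=-1
i=1 t=0 v=1: → [0,6); WM=-1
i=2 t=3 v=5: → [0,7); WM=0
i=3 t=3 v=6: → [0,7); WM=0
i=4 t=4 v=2: → [0,8); WM=1
i=5 t=4 v=9: → [0,8); WM=1
i=6 t=5 v=9: → [0,9); WM=2
i=7 t=8 v=6: → [0,12); WM=5
i=8 t=10 v=4: → [0,14); WM=7
i=9 t=11 v=9: → [0,15); WM=8
i=10 t=15 v=2: → [15,19); WM=12
i=11 t=7 v=9: DROP (t<12-3); WM=12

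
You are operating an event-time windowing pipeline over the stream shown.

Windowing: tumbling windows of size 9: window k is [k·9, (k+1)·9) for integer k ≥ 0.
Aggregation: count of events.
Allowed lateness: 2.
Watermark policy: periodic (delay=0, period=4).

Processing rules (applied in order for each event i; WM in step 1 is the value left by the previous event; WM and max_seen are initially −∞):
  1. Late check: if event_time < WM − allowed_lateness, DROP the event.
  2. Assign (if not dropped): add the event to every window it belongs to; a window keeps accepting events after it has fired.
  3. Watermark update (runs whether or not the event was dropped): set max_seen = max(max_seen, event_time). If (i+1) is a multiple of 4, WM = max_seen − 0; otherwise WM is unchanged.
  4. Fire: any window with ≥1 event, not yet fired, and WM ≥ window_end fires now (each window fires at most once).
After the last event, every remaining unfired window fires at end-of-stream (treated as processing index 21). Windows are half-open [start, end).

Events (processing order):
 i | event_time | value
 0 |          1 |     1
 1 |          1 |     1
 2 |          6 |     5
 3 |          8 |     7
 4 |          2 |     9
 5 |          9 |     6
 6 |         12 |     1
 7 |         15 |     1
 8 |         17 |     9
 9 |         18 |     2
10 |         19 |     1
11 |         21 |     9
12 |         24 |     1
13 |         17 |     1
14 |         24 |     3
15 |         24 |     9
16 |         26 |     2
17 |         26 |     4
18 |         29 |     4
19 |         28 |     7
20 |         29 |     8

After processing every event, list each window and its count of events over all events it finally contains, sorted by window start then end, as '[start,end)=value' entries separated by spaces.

i=0 t=1 v=1: → [0,9); WM=−∞
i=1 t=1 v=1: → [0,9); WM=−∞
i=2 t=6 v=5: → [0,9); WM=−∞
i=3 t=8 v=7: → [0,9); WM=8
i=4 t=2 v=9: DROP (t<8-2); WM=8
i=5 t=9 v=6: → [9,18); WM=8
i=6 t=12 v=1: → [9,18); WM=8
i=7 t=15 v=1: → [9,18); WM=15; [0,9) fires=4
i=8 t=17 v=9: → [9,18); WM=15
i=9 t=18 v=2: → [18,27); WM=15
i=10 t=19 v=1: → [18,27); WM=15
i=11 t=21 v=9: → [18,27); WM=21; [9,18) fires=4
i=12 t=24 v=1: → [18,27); WM=21
i=13 t=17 v=1: DROP (t<21-2); WM=21
i=14 t=24 v=3: → [18,27); WM=21
i=15 t=24 v=9: → [18,27); WM=24
i=16 t=26 v=2: → [18,27); WM=24
i=17 t=26 v=4: → [18,27); WM=24
i=18 t=29 v=4: → [27,36); WM=24
i=19 t=28 v=7: → [27,36); WM=29; [18,27) fires=8
i=20 t=29 v=8: → [27,36); WM=29

[0,9)=4 [9,18)=4 [18,27)=8 [27,36)=3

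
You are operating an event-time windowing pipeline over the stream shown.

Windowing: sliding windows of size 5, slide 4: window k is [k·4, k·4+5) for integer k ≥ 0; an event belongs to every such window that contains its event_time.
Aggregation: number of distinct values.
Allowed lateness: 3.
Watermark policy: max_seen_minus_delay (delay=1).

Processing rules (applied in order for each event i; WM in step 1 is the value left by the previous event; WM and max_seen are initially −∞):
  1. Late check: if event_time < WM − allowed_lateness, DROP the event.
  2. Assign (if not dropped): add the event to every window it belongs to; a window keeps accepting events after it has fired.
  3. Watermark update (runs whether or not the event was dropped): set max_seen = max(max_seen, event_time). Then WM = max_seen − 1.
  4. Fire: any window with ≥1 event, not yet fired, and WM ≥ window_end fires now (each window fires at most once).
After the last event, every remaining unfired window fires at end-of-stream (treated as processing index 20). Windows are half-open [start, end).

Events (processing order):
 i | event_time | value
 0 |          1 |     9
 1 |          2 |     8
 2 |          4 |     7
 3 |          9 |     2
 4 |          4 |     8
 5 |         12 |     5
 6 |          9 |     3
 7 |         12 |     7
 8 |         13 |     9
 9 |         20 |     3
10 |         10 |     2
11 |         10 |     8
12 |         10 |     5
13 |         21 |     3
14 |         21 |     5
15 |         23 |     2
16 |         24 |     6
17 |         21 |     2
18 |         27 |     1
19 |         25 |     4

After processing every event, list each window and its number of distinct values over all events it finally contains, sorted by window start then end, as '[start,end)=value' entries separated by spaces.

[0,5)=3 [4,9)=1 [8,13)=4 [12,17)=3 [16,21)=1 [20,25)=4 [24,29)=3

i=0 t=1 v=9: → [0,5); WM=0
i=1 t=2 v=8: → [0,5); WM=1
i=2 t=4 v=7: → [4,9),[0,5); WM=3
i=3 t=9 v=2: → [8,13); WM=8; [0,5) fires=3
i=4 t=4 v=8: DROP (t<8-3); WM=8
i=5 t=12 v=5: → [12,17),[8,13); WM=11; [4,9) fires=1
i=6 t=9 v=3: → [8,13); WM=11
i=7 t=12 v=7: → [12,17),[8,13); WM=11
i=8 t=13 v=9: → [12,17); WM=12
i=9 t=20 v=3: → [20,25),[16,21); WM=19; [8,13) fires=4 [12,17) fires=3
i=10 t=10 v=2: DROP (t<19-3); WM=19
i=11 t=10 v=8: DROP (t<19-3); WM=19
i=12 t=10 v=5: DROP (t<19-3); WM=19
i=13 t=21 v=3: → [20,25); WM=20
i=14 t=21 v=5: → [20,25); WM=20
i=15 t=23 v=2: → [20,25); WM=22; [16,21) fires=1
i=16 t=24 v=6: → [24,29),[20,25); WM=23
i=17 t=21 v=2: → [20,25); WM=23
i=18 t=27 v=1: → [24,29); WM=26; [20,25) fires=4
i=19 t=25 v=4: → [24,29); WM=26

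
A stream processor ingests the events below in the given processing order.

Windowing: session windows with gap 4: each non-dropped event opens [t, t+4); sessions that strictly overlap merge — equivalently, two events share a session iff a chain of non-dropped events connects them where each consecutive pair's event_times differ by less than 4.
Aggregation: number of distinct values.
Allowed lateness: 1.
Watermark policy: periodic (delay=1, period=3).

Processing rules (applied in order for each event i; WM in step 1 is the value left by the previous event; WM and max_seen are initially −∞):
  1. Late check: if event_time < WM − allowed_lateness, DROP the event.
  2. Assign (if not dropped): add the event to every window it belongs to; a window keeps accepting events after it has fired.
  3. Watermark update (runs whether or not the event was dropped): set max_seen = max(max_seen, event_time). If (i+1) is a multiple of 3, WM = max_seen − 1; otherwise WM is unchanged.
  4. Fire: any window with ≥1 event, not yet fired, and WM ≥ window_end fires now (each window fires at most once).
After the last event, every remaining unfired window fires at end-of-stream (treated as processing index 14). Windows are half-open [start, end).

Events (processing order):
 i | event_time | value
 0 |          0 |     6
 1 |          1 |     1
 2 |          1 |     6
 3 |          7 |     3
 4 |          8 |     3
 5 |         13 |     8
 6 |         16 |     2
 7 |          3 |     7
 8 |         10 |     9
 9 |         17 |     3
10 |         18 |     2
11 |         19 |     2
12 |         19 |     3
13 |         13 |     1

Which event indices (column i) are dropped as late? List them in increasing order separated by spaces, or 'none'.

7 8 13

i=0 t=0 v=6: → [0,4); WM=−∞
i=1 t=1 v=1: → [0,5); WM=−∞
i=2 t=1 v=6: → [0,5); WM=0
i=3 t=7 v=3: → [7,11); WM=0
i=4 t=8 v=3: → [7,12); WM=0
i=5 t=13 v=8: → [13,17); WM=12
i=6 t=16 v=2: → [13,20); WM=12
i=7 t=3 v=7: DROP (t<12-1); WM=12
i=8 t=10 v=9: DROP (t<12-1); WM=15
i=9 t=17 v=3: → [13,21); WM=15
i=10 t=18 v=2: → [13,22); WM=15
i=11 t=19 v=2: → [13,23); WM=18
i=12 t=19 v=3: → [13,23); WM=18
i=13 t=13 v=1: DROP (t<18-1); WM=18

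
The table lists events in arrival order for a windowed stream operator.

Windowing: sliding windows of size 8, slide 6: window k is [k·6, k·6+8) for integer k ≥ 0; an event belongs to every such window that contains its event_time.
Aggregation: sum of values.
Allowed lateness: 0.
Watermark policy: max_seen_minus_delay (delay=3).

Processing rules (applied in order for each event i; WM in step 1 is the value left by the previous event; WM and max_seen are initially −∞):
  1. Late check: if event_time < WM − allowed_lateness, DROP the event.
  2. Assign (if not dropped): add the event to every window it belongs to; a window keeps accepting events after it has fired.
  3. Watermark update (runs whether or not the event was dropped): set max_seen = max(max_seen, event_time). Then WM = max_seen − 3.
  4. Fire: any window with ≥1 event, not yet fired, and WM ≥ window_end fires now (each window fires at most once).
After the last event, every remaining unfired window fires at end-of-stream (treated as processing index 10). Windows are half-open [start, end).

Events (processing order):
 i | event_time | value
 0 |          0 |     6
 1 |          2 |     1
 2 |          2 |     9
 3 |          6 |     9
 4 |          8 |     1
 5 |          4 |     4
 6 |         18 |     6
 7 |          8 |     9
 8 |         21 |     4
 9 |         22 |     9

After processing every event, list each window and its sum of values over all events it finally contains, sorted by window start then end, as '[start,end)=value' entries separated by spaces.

i=0 t=0 v=6: → [0,8); WM=-3
i=1 t=2 v=1: → [0,8); WM=-1
i=2 t=2 v=9: → [0,8); WM=-1
i=3 t=6 v=9: → [6,14),[0,8); WM=3
i=4 t=8 v=1: → [6,14); WM=5
i=5 t=4 v=4: DROP (t<5-0); WM=5
i=6 t=18 v=6: → [18,26),[12,20); WM=15; [0,8) fires=25 [6,14) fires=10
i=7 t=8 v=9: DROP (t<15-0); WM=15
i=8 t=21 v=4: → [18,26); WM=18
i=9 t=22 v=9: → [18,26); WM=19

[0,8)=25 [6,14)=10 [12,20)=6 [18,26)=19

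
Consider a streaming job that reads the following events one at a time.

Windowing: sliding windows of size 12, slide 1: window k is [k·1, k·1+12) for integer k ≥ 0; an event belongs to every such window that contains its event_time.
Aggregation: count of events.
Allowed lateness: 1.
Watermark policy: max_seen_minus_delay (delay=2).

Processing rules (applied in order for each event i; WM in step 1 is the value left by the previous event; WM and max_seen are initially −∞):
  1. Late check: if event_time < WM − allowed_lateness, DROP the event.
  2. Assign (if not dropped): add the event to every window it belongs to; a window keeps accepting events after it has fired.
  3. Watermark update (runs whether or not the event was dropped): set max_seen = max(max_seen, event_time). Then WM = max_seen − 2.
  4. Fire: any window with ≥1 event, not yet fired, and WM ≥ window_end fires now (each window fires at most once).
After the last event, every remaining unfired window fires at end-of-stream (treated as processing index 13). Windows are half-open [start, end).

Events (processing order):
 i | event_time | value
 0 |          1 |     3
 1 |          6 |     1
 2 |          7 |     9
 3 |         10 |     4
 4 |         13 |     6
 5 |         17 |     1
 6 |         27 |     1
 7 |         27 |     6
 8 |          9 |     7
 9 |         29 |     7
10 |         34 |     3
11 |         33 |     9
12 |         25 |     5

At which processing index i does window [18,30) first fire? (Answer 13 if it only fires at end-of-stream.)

10

i=0 t=1 v=3: → [1,13),[0,12); WM=-1
i=1 t=6 v=1: → [6,18),[5,17),[4,16),[3,15),[2,14),[1,13),[0,12); WM=4
i=2 t=7 v=9: → [7,19),[6,18),[5,17),[4,16),[3,15),[2,14),[1,13),[0,12); WM=5
i=3 t=10 v=4: → [10,22),[9,21),[8,20),[7,19),[6,18),[5,17),[4,16),[3,15),[2,14),[1,13),[0,12); WM=8
i=4 t=13 v=6: → [13,25),[12,24),[11,23),[10,22),[9,21),[8,20),[7,19),[6,18),[5,17),[4,16),[3,15),[2,14); WM=11
i=5 t=17 v=1: → [17,29),[16,28),[15,27),[14,26),[13,25),[12,24),[11,23),[10,22),[9,21),[8,20),[7,19),[6,18); WM=15; [0,12) fires=4 [1,13) fires=4 [2,14) fires=4 [3,15) fires=4
i=6 t=27 v=1: → [27,39),[26,38),[25,37),[24,36),[23,35),[22,34),[21,33),[20,32),[19,31),[18,30),[17,29),[16,28); WM=25; [4,16) fires=4 [5,17) fires=4 [6,18) fires=5 [7,19) fires=4 [8,20) fires=3 [9,21) fires=3 [10,22) fires=3 [11,23) fires=2 [12,24) fires=2 [13,25) fires=2
i=7 t=27 v=6: → [27,39),[26,38),[25,37),[24,36),[23,35),[22,34),[21,33),[20,32),[19,31),[18,30),[17,29),[16,28); WM=25
i=8 t=9 v=7: DROP (t<25-1); WM=25
i=9 t=29 v=7: → [29,41),[28,40),[27,39),[26,38),[25,37),[24,36),[23,35),[22,34),[21,33),[20,32),[19,31),[18,30); WM=27; [14,26) fires=1 [15,27) fires=1
i=10 t=34 v=3: → [34,46),[33,45),[32,44),[31,43),[30,42),[29,41),[28,40),[27,39),[26,38),[25,37),[24,36),[23,35); WM=32; [16,28) fires=3 [17,29) fires=3 [18,30) fires=3 [19,31) fires=3 [20,32) fires=3
i=11 t=33 v=9: → [33,45),[32,44),[31,43),[30,42),[29,41),[28,40),[27,39),[26,38),[25,37),[24,36),[23,35),[22,34); WM=32
i=12 t=25 v=5: DROP (t<32-1); WM=32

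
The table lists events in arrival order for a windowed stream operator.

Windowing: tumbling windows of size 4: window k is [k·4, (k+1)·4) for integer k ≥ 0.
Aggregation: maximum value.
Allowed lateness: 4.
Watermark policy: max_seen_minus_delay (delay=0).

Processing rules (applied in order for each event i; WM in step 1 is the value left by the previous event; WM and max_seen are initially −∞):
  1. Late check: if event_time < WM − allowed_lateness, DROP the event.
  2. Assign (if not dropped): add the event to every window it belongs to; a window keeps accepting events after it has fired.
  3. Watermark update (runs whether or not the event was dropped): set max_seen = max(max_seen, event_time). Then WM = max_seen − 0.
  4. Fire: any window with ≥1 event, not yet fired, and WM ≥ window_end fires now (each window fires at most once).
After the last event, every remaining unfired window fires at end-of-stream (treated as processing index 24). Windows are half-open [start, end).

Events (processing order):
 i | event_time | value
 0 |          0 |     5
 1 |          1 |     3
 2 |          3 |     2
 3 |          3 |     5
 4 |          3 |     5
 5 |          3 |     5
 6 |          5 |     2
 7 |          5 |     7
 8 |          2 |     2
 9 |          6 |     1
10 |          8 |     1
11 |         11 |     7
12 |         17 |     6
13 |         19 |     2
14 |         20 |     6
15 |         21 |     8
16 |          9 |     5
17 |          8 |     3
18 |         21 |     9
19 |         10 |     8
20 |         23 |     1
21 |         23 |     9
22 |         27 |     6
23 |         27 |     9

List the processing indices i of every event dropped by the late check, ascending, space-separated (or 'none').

i=0 t=0 v=5: → [0,4); WM=0
i=1 t=1 v=3: → [0,4); WM=1
i=2 t=3 v=2: → [0,4); WM=3
i=3 t=3 v=5: → [0,4); WM=3
i=4 t=3 v=5: → [0,4); WM=3
i=5 t=3 v=5: → [0,4); WM=3
i=6 t=5 v=2: → [4,8); WM=5; [0,4) fires=5
i=7 t=5 v=7: → [4,8); WM=5
i=8 t=2 v=2: → [0,4); WM=5
i=9 t=6 v=1: → [4,8); WM=6
i=10 t=8 v=1: → [8,12); WM=8; [4,8) fires=7
i=11 t=11 v=7: → [8,12); WM=11
i=12 t=17 v=6: → [16,20); WM=17; [8,12) fires=7
i=13 t=19 v=2: → [16,20); WM=19
i=14 t=20 v=6: → [20,24); WM=20; [16,20) fires=6
i=15 t=21 v=8: → [20,24); WM=21
i=16 t=9 v=5: DROP (t<21-4); WM=21
i=17 t=8 v=3: DROP (t<21-4); WM=21
i=18 t=21 v=9: → [20,24); WM=21
i=19 t=10 v=8: DROP (t<21-4); WM=21
i=20 t=23 v=1: → [20,24); WM=23
i=21 t=23 v=9: → [20,24); WM=23
i=22 t=27 v=6: → [24,28); WM=27; [20,24) fires=9
i=23 t=27 v=9: → [24,28); WM=27

16 17 19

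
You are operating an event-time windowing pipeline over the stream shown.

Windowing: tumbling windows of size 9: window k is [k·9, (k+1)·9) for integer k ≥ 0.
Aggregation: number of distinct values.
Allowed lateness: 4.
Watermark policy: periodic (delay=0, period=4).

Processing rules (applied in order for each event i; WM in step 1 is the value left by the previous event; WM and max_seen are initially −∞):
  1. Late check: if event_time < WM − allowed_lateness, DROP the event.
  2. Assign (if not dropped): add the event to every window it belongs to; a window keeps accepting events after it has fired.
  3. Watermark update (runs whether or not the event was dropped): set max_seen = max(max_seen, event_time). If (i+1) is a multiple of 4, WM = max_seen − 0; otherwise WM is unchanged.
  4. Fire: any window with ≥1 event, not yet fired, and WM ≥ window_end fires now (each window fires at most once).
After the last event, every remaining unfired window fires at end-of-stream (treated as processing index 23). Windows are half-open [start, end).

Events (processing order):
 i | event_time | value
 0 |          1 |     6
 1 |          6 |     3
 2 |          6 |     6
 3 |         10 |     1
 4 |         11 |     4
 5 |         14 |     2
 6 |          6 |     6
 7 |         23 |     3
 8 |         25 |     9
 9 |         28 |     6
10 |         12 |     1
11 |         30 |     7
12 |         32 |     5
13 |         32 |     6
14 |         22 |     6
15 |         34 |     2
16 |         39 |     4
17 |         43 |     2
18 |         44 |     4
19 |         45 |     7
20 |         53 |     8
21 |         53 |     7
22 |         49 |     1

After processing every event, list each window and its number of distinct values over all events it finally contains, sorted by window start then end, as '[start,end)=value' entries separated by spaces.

i=0 t=1 v=6: → [0,9); WM=−∞
i=1 t=6 v=3: → [0,9); WM=−∞
i=2 t=6 v=6: → [0,9); WM=−∞
i=3 t=10 v=1: → [9,18); WM=10; [0,9) fires=2
i=4 t=11 v=4: → [9,18); WM=10
i=5 t=14 v=2: → [9,18); WM=10
i=6 t=6 v=6: → [0,9); WM=10
i=7 t=23 v=3: → [18,27); WM=23; [9,18) fires=3
i=8 t=25 v=9: → [18,27); WM=23
i=9 t=28 v=6: → [27,36); WM=23
i=10 t=12 v=1: DROP (t<23-4); WM=23
i=11 t=30 v=7: → [27,36); WM=30; [18,27) fires=2
i=12 t=32 v=5: → [27,36); WM=30
i=13 t=32 v=6: → [27,36); WM=30
i=14 t=22 v=6: DROP (t<30-4); WM=30
i=15 t=34 v=2: → [27,36); WM=34
i=16 t=39 v=4: → [36,45); WM=34
i=17 t=43 v=2: → [36,45); WM=34
i=18 t=44 v=4: → [36,45); WM=34
i=19 t=45 v=7: → [45,54); WM=45; [27,36) fires=4 [36,45) fires=2
i=20 t=53 v=8: → [45,54); WM=45
i=21 t=53 v=7: → [45,54); WM=45
i=22 t=49 v=1: → [45,54); WM=45

[0,9)=2 [9,18)=3 [18,27)=2 [27,36)=4 [36,45)=2 [45,54)=3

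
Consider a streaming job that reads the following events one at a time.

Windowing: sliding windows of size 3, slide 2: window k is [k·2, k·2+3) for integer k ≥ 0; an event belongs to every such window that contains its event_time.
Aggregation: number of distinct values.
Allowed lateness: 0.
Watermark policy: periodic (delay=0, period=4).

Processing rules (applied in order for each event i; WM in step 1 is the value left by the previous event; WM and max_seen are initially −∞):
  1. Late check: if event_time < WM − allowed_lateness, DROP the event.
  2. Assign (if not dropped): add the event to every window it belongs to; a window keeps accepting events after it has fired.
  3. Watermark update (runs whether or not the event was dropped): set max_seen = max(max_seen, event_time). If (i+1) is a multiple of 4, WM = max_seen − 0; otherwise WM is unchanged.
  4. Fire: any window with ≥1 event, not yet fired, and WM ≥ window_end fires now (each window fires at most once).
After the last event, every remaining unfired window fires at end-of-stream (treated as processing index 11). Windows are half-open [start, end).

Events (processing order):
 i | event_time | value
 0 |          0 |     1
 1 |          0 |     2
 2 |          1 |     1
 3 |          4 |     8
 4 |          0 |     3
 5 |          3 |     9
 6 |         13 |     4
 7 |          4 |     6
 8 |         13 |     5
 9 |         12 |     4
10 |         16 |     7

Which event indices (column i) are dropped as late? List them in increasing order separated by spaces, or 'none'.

4 5 9

i=0 t=0 v=1: → [0,3); WM=−∞
i=1 t=0 v=2: → [0,3); WM=−∞
i=2 t=1 v=1: → [0,3); WM=−∞
i=3 t=4 v=8: → [4,7),[2,5); WM=4; [0,3) fires=2
i=4 t=0 v=3: DROP (t<4-0); WM=4
i=5 t=3 v=9: DROP (t<4-0); WM=4
i=6 t=13 v=4: → [12,15); WM=4
i=7 t=4 v=6: → [4,7),[2,5); WM=13; [2,5) fires=2 [4,7) fires=2
i=8 t=13 v=5: → [12,15); WM=13
i=9 t=12 v=4: DROP (t<13-0); WM=13
i=10 t=16 v=7: → [16,19),[14,17); WM=13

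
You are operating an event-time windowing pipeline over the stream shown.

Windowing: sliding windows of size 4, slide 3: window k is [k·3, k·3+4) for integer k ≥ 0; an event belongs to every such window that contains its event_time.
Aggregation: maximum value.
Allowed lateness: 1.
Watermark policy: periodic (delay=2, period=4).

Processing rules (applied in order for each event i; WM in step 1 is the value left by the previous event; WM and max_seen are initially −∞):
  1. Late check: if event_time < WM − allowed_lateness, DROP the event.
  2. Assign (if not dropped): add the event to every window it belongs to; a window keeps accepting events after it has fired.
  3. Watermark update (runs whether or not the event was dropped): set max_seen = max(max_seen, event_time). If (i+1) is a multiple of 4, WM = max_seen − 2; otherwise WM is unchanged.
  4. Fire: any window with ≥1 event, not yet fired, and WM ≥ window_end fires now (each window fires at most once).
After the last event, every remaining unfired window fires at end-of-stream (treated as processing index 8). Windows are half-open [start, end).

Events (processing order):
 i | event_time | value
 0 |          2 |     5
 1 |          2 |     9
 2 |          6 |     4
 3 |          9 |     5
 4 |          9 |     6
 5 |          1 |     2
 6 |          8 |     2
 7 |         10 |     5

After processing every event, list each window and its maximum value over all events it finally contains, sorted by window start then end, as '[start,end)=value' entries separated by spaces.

i=0 t=2 v=5: → [0,4); WM=−∞
i=1 t=2 v=9: → [0,4); WM=−∞
i=2 t=6 v=4: → [6,10),[3,7); WM=−∞
i=3 t=9 v=5: → [9,13),[6,10); WM=7; [0,4) fires=9 [3,7) fires=4
i=4 t=9 v=6: → [9,13),[6,10); WM=7
i=5 t=1 v=2: DROP (t<7-1); WM=7
i=6 t=8 v=2: → [6,10); WM=7
i=7 t=10 v=5: → [9,13); WM=8

[0,4)=9 [3,7)=4 [6,10)=6 [9,13)=6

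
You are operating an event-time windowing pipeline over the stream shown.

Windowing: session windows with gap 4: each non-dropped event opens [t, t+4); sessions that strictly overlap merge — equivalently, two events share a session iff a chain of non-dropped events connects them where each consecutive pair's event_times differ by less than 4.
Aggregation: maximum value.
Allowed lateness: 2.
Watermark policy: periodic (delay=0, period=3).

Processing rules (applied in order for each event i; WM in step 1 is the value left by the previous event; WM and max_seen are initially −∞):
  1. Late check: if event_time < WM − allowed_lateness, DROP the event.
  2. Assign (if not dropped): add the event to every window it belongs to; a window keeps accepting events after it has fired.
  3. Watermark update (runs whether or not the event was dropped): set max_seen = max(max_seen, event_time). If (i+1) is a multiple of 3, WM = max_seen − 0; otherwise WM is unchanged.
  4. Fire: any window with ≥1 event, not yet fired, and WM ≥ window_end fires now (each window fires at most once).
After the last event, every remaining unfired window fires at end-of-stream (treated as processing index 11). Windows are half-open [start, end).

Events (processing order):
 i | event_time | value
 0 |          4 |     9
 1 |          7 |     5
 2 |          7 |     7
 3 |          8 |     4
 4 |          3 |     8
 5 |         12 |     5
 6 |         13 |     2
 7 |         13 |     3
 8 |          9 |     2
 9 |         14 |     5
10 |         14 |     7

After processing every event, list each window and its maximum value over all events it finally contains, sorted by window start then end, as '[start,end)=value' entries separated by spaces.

i=0 t=4 v=9: → [4,8); WM=−∞
i=1 t=7 v=5: → [4,11); WM=−∞
i=2 t=7 v=7: → [4,11); WM=7
i=3 t=8 v=4: → [4,12); WM=7
i=4 t=3 v=8: DROP (t<7-2); WM=7
i=5 t=12 v=5: → [12,16); WM=12
i=6 t=13 v=2: → [12,17); WM=12
i=7 t=13 v=3: → [12,17); WM=12
i=8 t=9 v=2: DROP (t<12-2); WM=13
i=9 t=14 v=5: → [12,18); WM=13
i=10 t=14 v=7: → [12,18); WM=13

[4,12)=9 [12,18)=7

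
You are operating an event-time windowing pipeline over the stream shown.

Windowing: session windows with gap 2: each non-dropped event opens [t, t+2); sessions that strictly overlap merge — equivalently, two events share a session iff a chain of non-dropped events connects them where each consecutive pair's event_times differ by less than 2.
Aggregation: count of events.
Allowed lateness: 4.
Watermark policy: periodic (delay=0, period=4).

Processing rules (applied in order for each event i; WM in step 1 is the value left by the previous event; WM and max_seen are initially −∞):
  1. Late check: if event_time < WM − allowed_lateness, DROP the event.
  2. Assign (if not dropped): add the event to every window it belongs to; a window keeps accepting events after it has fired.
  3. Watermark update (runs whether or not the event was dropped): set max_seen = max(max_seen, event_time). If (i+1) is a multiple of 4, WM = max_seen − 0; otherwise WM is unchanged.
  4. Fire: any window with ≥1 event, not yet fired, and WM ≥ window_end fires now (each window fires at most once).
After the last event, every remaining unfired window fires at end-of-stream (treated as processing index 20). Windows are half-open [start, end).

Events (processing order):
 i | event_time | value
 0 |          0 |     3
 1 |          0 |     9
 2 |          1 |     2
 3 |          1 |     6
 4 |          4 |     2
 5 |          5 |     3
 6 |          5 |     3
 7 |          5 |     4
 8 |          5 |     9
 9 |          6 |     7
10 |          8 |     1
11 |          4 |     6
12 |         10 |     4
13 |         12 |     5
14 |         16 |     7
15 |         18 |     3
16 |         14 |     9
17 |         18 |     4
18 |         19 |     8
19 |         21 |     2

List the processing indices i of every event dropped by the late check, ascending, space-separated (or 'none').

none

i=0 t=0 v=3: → [0,2); WM=−∞
i=1 t=0 v=9: → [0,2); WM=−∞
i=2 t=1 v=2: → [0,3); WM=−∞
i=3 t=1 v=6: → [0,3); WM=1
i=4 t=4 v=2: → [4,6); WM=1
i=5 t=5 v=3: → [4,7); WM=1
i=6 t=5 v=3: → [4,7); WM=1
i=7 t=5 v=4: → [4,7); WM=5
i=8 t=5 v=9: → [4,7); WM=5
i=9 t=6 v=7: → [4,8); WM=5
i=10 t=8 v=1: → [8,10); WM=5
i=11 t=4 v=6: → [4,8); WM=8
i=12 t=10 v=4: → [10,12); WM=8
i=13 t=12 v=5: → [12,14); WM=8
i=14 t=16 v=7: → [16,18); WM=8
i=15 t=18 v=3: → [18,20); WM=18
i=16 t=14 v=9: → [14,16); WM=18
i=17 t=18 v=4: → [18,20); WM=18
i=18 t=19 v=8: → [18,21); WM=18
i=19 t=21 v=2: → [21,23); WM=21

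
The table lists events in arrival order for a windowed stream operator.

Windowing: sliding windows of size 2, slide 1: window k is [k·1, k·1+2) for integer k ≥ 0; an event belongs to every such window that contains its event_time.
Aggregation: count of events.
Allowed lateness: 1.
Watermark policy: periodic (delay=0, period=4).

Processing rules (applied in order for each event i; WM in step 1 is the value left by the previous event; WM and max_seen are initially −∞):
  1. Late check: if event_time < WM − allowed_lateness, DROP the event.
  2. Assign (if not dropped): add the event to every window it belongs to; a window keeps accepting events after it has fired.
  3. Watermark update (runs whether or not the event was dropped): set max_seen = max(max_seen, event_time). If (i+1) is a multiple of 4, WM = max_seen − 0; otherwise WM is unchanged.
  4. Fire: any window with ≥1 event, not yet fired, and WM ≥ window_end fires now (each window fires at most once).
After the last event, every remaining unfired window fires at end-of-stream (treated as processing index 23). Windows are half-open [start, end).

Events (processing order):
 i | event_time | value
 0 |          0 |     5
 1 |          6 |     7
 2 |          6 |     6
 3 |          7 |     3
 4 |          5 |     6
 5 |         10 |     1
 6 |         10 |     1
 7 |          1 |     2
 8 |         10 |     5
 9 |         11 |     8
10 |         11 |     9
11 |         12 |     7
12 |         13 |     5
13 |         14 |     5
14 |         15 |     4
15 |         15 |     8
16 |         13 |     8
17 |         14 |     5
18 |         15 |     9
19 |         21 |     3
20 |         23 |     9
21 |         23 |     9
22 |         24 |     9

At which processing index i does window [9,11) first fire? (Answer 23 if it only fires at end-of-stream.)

11

i=0 t=0 v=5: → [0,2); WM=−∞
i=1 t=6 v=7: → [6,8),[5,7); WM=−∞
i=2 t=6 v=6: → [6,8),[5,7); WM=−∞
i=3 t=7 v=3: → [7,9),[6,8); WM=7; [0,2) fires=1 [5,7) fires=2
i=4 t=5 v=6: DROP (t<7-1); WM=7
i=5 t=10 v=1: → [10,12),[9,11); WM=7
i=6 t=10 v=1: → [10,12),[9,11); WM=7
i=7 t=1 v=2: DROP (t<7-1); WM=10; [6,8) fires=3 [7,9) fires=1
i=8 t=10 v=5: → [10,12),[9,11); WM=10
i=9 t=11 v=8: → [11,13),[10,12); WM=10
i=10 t=11 v=9: → [11,13),[10,12); WM=10
i=11 t=12 v=7: → [12,14),[11,13); WM=12; [9,11) fires=3 [10,12) fires=5
i=12 t=13 v=5: → [13,15),[12,14); WM=12
i=13 t=14 v=5: → [14,16),[13,15); WM=12
i=14 t=15 v=4: → [15,17),[14,16); WM=12
i=15 t=15 v=8: → [15,17),[14,16); WM=15; [11,13) fires=3 [12,14) fires=2 [13,15) fires=2
i=16 t=13 v=8: DROP (t<15-1); WM=15
i=17 t=14 v=5: → [14,16),[13,15); WM=15
i=18 t=15 v=9: → [15,17),[14,16); WM=15
i=19 t=21 v=3: → [21,23),[20,22); WM=21; [14,16) fires=5 [15,17) fires=3
i=20 t=23 v=9: → [23,25),[22,24); WM=21
i=21 t=23 v=9: → [23,25),[22,24); WM=21
i=22 t=24 v=9: → [24,26),[23,25); WM=21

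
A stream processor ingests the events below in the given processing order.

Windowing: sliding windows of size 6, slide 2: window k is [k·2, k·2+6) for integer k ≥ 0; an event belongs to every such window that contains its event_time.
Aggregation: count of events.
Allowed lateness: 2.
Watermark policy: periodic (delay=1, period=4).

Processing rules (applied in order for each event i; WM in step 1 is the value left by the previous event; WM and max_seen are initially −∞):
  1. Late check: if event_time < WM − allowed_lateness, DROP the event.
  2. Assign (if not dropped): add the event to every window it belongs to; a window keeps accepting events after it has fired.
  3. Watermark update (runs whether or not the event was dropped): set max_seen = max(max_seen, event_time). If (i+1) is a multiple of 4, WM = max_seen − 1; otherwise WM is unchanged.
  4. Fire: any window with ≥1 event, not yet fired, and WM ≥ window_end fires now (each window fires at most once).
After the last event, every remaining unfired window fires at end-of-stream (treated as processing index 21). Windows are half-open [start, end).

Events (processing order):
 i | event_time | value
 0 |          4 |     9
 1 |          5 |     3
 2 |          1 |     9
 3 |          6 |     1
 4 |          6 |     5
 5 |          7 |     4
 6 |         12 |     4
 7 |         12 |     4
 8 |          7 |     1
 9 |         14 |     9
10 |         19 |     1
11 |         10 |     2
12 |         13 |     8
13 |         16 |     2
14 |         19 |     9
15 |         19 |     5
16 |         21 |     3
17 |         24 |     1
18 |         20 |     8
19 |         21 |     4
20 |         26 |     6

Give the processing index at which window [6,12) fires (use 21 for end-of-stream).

11

i=0 t=4 v=9: → [4,10),[2,8),[0,6); WM=−∞
i=1 t=5 v=3: → [4,10),[2,8),[0,6); WM=−∞
i=2 t=1 v=9: → [0,6); WM=−∞
i=3 t=6 v=1: → [6,12),[4,10),[2,8); WM=5
i=4 t=6 v=5: → [6,12),[4,10),[2,8); WM=5
i=5 t=7 v=4: → [6,12),[4,10),[2,8); WM=5
i=6 t=12 v=4: → [12,18),[10,16),[8,14); WM=5
i=7 t=12 v=4: → [12,18),[10,16),[8,14); WM=11; [0,6) fires=3 [2,8) fires=5 [4,10) fires=5
i=8 t=7 v=1: DROP (t<11-2); WM=11
i=9 t=14 v=9: → [14,20),[12,18),[10,16); WM=11
i=10 t=19 v=1: → [18,24),[16,22),[14,20); WM=11
i=11 t=10 v=2: → [10,16),[8,14),[6,12); WM=18; [6,12) fires=4 [8,14) fires=3 [10,16) fires=4 [12,18) fires=3
i=12 t=13 v=8: DROP (t<18-2); WM=18
i=13 t=16 v=2: → [16,22),[14,20),[12,18); WM=18
i=14 t=19 v=9: → [18,24),[16,22),[14,20); WM=18
i=15 t=19 v=5: → [18,24),[16,22),[14,20); WM=18
i=16 t=21 v=3: → [20,26),[18,24),[16,22); WM=18
i=17 t=24 v=1: → [24,30),[22,28),[20,26); WM=18
i=18 t=20 v=8: → [20,26),[18,24),[16,22); WM=18
i=19 t=21 v=4: → [20,26),[18,24),[16,22); WM=23; [14,20) fires=5 [16,22) fires=7
i=20 t=26 v=6: → [26,32),[24,30),[22,28); WM=23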